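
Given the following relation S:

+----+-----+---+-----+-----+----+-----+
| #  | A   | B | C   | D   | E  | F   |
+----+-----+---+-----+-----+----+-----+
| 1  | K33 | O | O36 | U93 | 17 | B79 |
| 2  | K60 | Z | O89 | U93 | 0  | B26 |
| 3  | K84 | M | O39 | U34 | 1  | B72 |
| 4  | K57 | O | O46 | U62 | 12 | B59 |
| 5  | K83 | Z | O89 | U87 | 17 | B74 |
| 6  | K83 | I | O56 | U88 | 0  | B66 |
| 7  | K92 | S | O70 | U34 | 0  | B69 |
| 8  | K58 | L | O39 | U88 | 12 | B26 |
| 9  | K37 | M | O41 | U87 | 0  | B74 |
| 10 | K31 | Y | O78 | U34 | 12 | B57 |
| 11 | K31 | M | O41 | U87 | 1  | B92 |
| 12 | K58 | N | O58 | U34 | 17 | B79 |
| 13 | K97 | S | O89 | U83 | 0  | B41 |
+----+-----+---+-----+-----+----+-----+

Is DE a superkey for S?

All 13 rows have distinct DE values, so DE → (all attributes) holds and DE is a superkey.

Yes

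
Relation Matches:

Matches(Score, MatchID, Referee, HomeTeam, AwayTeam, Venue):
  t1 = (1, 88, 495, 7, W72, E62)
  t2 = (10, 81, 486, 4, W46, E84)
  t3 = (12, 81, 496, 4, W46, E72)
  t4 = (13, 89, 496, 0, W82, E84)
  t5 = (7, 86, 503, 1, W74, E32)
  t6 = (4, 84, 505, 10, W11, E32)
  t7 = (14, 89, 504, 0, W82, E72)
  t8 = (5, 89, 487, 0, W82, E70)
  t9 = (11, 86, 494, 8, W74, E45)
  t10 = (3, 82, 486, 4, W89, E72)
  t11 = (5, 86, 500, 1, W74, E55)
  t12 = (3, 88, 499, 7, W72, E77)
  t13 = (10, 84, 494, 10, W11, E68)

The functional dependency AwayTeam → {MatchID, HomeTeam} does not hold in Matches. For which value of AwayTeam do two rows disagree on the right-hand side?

AwayTeam=W72: rows 1, 12 → {MatchID,HomeTeam} = (88, 7), (88, 7) ✓
AwayTeam=W46: rows 2, 3 → {MatchID,HomeTeam} = (81, 4), (81, 4) ✓
AwayTeam=W82: rows 4, 7, 8 → {MatchID,HomeTeam} = (89, 0), (89, 0), (89, 0) ✓
AwayTeam=W74: rows 5, 9, 11 → {MatchID,HomeTeam} takes values {(86, 1), (86, 8)} — violation
AwayTeam=W11: rows 6, 13 → {MatchID,HomeTeam} = (84, 10), (84, 10) ✓
AwayTeam=W89: row 10 → {MatchID,HomeTeam} = (82, 4) ✓
The only AwayTeam value with inconsistent RHS is AwayTeam=W74.

W74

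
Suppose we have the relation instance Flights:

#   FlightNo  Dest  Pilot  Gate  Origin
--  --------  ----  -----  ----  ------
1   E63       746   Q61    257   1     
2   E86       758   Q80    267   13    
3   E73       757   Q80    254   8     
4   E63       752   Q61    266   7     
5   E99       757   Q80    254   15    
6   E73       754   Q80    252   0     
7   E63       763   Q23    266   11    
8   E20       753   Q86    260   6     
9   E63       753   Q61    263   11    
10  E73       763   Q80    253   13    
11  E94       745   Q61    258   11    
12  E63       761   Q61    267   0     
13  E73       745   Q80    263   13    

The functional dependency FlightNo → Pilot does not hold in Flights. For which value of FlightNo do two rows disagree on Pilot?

FlightNo=E63: rows 1, 4, 7, 9, 12 → Pilot takes values {Q61, Q23} — violation
FlightNo=E86: row 2 → Pilot = Q80 ✓
FlightNo=E73: rows 3, 6, 10, 13 → Pilot = Q80, Q80, Q80, Q80 ✓
FlightNo=E99: row 5 → Pilot = Q80 ✓
FlightNo=E20: row 8 → Pilot = Q86 ✓
FlightNo=E94: row 11 → Pilot = Q61 ✓
The only FlightNo value with inconsistent Pilot is FlightNo=E63.

E63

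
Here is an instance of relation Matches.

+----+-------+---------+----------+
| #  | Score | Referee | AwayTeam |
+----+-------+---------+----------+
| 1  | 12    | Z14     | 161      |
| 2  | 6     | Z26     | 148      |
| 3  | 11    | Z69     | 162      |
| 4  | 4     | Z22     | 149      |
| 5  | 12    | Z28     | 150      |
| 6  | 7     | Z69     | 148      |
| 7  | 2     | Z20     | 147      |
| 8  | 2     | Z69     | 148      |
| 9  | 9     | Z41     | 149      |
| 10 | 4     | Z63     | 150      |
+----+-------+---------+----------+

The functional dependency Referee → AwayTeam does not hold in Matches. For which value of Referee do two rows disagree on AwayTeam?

Z69

Referee=Z14: row 1 → AwayTeam = 161 ✓
Referee=Z26: row 2 → AwayTeam = 148 ✓
Referee=Z69: rows 3, 6, 8 → AwayTeam takes values {162, 148} — violation
Referee=Z22: row 4 → AwayTeam = 149 ✓
Referee=Z28: row 5 → AwayTeam = 150 ✓
Referee=Z20: row 7 → AwayTeam = 147 ✓
Referee=Z41: row 9 → AwayTeam = 149 ✓
Referee=Z63: row 10 → AwayTeam = 150 ✓
The only Referee value with inconsistent AwayTeam is Referee=Z69.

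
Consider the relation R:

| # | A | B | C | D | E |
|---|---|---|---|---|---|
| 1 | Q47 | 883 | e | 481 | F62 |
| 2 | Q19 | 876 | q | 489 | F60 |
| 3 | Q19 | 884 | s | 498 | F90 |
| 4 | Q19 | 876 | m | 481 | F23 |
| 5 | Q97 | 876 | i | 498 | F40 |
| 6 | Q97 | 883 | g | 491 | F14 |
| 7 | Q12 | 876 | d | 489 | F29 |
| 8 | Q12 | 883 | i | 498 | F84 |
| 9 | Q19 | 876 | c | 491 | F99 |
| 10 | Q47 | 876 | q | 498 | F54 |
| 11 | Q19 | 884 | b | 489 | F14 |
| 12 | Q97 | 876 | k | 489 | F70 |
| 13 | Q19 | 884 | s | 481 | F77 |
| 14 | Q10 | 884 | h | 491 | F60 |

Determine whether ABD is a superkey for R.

Yes

All 14 rows have distinct ABD values, so ABD → (all attributes) holds and ABD is a superkey.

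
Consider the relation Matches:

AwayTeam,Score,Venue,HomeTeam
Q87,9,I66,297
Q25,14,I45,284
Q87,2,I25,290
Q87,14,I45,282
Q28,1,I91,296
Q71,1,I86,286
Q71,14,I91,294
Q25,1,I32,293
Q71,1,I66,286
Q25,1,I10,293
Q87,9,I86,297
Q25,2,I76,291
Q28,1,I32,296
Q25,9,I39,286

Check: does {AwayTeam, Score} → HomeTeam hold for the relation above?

Yes

(AwayTeam=Q87, Score=9): 2 rows → HomeTeam = 297, 297 ✓
(AwayTeam=Q25, Score=14): 1 row → HomeTeam = 284 ✓
(AwayTeam=Q87, Score=2): 1 row → HomeTeam = 290 ✓
(AwayTeam=Q87, Score=14): 1 row → HomeTeam = 282 ✓
(AwayTeam=Q28, Score=1): 2 rows → HomeTeam = 296, 296 ✓
(AwayTeam=Q71, Score=1): 2 rows → HomeTeam = 286, 286 ✓
(AwayTeam=Q71, Score=14): 1 row → HomeTeam = 294 ✓
(AwayTeam=Q25, Score=1): 2 rows → HomeTeam = 293, 293 ✓
(AwayTeam=Q25, Score=2): 1 row → HomeTeam = 291 ✓
(AwayTeam=Q25, Score=9): 1 row → HomeTeam = 286 ✓
Every {AwayTeam, Score} value is associated with a single HomeTeam value, so {AwayTeam, Score} → HomeTeam holds.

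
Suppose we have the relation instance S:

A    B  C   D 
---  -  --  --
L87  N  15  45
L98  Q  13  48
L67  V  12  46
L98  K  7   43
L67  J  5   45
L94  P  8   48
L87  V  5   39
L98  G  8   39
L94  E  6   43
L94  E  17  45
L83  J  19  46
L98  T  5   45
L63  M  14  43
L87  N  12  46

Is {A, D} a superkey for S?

Yes

All 14 rows have distinct {A, D} values, so {A, D} → (all attributes) holds and {A, D} is a superkey.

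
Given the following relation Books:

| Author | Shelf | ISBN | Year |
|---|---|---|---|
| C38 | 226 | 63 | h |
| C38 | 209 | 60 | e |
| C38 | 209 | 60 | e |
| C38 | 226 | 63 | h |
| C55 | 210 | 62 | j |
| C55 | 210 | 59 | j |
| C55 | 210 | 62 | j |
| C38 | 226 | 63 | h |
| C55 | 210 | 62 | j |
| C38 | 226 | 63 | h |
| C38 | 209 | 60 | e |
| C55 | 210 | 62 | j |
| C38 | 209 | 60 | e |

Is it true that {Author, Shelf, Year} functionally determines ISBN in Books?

No

(Author=C38, Shelf=226, Year=h): 4 rows → ISBN = 63, 63, 63, 63 ✓
(Author=C38, Shelf=209, Year=e): 4 rows → ISBN = 60, 60, 60, 60 ✓
(Author=C55, Shelf=210, Year=j): 5 rows → ISBN takes values {62, 59} — violation
Two rows agree on {Author, Shelf, Year} but differ on ISBN, so {Author, Shelf, Year} -> ISBN does not hold.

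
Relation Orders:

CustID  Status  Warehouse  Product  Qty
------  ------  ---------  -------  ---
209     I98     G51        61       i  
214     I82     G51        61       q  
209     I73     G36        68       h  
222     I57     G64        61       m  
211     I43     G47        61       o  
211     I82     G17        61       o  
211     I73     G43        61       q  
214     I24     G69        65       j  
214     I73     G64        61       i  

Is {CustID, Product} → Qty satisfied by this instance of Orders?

(CustID=209, Product=61): 1 row → Qty = i ✓
(CustID=214, Product=61): 2 rows → Qty takes values {q, i} — violation
(CustID=209, Product=68): 1 row → Qty = h ✓
(CustID=222, Product=61): 1 row → Qty = m ✓
(CustID=211, Product=61): 3 rows → Qty takes values {o, q} — violation
(CustID=214, Product=65): 1 row → Qty = j ✓
Two rows agree on {CustID, Product} but differ on Qty, so {CustID, Product} → Qty does not hold.

No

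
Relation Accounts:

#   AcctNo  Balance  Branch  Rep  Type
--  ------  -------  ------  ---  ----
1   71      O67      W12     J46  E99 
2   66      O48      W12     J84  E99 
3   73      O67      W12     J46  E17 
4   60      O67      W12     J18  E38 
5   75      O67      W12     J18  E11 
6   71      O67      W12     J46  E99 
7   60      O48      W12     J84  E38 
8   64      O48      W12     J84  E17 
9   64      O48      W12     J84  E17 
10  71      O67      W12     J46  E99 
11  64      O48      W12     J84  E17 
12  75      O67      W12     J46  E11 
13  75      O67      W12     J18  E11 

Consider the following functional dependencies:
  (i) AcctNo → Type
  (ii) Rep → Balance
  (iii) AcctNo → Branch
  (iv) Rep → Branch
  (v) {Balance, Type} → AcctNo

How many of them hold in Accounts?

(i) AcctNo → Type: every LHS value maps to a single RHS value — holds.
(ii) Rep → Balance: every LHS value maps to a single RHS value — holds.
(iii) AcctNo → Branch: every LHS value maps to a single RHS value — holds.
(iv) Rep → Branch: every LHS value maps to a single RHS value — holds.
(v) {Balance, Type} → AcctNo: every LHS value maps to a single RHS value — holds.
5 of the 5 dependencies hold.

5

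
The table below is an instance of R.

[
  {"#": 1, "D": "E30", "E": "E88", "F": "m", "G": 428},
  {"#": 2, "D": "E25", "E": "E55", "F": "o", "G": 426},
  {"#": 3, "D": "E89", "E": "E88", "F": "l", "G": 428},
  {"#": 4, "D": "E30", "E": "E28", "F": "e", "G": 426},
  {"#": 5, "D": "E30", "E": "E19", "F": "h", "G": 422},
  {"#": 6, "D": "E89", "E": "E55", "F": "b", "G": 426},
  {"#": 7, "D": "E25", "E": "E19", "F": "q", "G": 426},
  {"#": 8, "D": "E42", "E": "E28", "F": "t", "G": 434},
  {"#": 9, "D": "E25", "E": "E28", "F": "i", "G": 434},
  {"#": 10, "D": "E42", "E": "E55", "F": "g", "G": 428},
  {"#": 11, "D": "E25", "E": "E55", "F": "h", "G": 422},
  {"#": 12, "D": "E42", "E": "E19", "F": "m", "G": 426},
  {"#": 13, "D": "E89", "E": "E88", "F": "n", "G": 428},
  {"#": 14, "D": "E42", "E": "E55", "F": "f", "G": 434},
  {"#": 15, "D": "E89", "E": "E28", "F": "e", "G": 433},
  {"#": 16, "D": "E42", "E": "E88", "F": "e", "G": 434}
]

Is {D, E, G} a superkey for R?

Rows 3 and 13 have the same {D, E, G} value (D=E89, E=E88, G=428) but are distinct tuples, so {D, E, G} does not determine every attribute — not a superkey.

No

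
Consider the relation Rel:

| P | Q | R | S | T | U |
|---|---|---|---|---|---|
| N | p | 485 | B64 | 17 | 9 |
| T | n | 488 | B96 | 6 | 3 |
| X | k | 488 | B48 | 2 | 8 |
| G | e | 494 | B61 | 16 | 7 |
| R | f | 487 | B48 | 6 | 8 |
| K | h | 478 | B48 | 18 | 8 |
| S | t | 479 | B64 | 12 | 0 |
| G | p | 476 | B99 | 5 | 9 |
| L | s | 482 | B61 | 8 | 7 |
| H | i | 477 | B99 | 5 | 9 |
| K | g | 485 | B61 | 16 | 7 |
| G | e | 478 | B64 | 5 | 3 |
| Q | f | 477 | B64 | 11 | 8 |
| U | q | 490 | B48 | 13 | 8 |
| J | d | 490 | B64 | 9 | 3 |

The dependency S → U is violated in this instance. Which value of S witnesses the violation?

B64

S=B64: 5 rows → U takes values {9, 0, 3, 8} — violation
S=B96: 1 row → U = 3 ✓
S=B48: 4 rows → U = 8, 8, 8, 8 ✓
S=B61: 3 rows → U = 7, 7, 7 ✓
S=B99: 2 rows → U = 9, 9 ✓
The only S value with inconsistent U is S=B64.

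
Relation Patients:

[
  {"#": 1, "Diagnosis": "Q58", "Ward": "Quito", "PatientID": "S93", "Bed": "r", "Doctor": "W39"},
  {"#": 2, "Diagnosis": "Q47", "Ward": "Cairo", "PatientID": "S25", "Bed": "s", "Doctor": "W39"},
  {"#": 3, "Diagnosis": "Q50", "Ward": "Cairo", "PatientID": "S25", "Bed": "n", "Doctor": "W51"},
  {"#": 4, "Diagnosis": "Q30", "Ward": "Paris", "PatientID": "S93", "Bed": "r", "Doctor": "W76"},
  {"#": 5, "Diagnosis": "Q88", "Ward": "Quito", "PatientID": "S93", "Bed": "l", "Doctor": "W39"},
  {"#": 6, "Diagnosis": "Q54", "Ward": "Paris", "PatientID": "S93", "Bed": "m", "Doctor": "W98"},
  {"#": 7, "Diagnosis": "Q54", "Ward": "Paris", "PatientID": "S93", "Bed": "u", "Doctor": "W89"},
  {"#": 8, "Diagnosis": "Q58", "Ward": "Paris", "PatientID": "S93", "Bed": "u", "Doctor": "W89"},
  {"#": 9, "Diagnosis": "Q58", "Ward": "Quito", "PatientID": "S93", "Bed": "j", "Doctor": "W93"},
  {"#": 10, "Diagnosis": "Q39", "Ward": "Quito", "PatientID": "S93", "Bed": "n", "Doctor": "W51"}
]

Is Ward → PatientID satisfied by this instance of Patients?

Yes

Ward=Quito: rows 1, 5, 9, 10 → PatientID = S93, S93, S93, S93 ✓
Ward=Cairo: rows 2, 3 → PatientID = S25, S25 ✓
Ward=Paris: rows 4, 6, 7, 8 → PatientID = S93, S93, S93, S93 ✓
Every Ward value is associated with a single PatientID value, so Ward → PatientID holds.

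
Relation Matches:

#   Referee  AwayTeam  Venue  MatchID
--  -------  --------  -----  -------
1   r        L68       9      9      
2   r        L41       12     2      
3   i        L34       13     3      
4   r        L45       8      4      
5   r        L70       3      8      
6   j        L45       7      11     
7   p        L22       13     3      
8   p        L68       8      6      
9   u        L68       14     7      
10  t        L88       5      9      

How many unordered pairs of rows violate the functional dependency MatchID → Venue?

1

MatchID=9: violating pairs (1,10) — 1 pair.
MatchID=3: all 2 rows agree on Venue — 0 pairs.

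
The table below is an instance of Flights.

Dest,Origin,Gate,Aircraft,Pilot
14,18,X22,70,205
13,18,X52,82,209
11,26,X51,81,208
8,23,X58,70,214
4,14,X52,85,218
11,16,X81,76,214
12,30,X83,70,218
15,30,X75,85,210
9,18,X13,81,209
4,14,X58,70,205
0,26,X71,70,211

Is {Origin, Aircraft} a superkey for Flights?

Yes

All 11 rows have distinct {Origin, Aircraft} values, so {Origin, Aircraft} → (all attributes) holds and {Origin, Aircraft} is a superkey.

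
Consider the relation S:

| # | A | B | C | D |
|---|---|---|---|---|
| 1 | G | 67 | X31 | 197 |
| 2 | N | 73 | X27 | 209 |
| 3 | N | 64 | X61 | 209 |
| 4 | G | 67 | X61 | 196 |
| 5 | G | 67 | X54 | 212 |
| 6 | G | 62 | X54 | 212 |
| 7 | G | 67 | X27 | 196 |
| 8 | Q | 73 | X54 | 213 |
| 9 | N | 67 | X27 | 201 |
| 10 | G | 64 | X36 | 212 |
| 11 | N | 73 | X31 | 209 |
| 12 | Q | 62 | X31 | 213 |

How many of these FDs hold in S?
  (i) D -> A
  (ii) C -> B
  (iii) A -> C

1

(i) D -> A: every LHS value maps to a single RHS value — holds.
(ii) C -> B: C=X31: rows 1, 11, 12 → B takes values {67, 73, 62} — violation; C=X27: rows 2, 7, 9 → B takes values {73, 67} — violation; C=X61: rows 3, 4 → B takes values {64, 67} — violation; C=X54: rows 5, 6, 8 → B takes values {67, 62, 73} — violation — fails.
(iii) A -> C: A=G: rows 1, 4, 5, 6, 7, 10 → C takes values {X31, X61, X54, X27, X36} — violation; A=N: rows 2, 3, 9, 11 → C takes values {X27, X61, X31} — violation; A=Q: rows 8, 12 → C takes values {X54, X31} — violation — fails.
1 of the 3 dependencies holds.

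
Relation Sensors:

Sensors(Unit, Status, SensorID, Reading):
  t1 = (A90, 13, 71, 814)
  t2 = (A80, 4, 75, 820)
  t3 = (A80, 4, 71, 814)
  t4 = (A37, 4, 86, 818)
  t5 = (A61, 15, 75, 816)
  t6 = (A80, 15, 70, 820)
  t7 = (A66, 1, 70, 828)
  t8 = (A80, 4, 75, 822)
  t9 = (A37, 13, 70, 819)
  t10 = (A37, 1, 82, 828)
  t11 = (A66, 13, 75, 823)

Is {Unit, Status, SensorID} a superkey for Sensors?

Rows 2 and 8 have the same {Unit, Status, SensorID} value (Unit=A80, Status=4, SensorID=75) but are distinct tuples, so {Unit, Status, SensorID} does not determine every attribute — not a superkey.

No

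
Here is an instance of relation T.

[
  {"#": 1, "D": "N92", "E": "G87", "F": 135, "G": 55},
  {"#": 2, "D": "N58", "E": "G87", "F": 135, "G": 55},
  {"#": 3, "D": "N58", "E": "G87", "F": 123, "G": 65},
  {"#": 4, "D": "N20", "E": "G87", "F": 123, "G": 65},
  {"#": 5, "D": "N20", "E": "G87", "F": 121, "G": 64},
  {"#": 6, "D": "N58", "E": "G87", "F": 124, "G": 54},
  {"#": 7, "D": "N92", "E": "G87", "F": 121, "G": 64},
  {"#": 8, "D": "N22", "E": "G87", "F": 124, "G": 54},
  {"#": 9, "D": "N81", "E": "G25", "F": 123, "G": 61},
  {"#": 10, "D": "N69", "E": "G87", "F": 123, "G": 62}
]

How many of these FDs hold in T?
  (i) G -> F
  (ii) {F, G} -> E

2

(i) G -> F: every LHS value maps to a single RHS value — holds.
(ii) {F, G} -> E: every LHS value maps to a single RHS value — holds.
2 of the 2 dependencies hold.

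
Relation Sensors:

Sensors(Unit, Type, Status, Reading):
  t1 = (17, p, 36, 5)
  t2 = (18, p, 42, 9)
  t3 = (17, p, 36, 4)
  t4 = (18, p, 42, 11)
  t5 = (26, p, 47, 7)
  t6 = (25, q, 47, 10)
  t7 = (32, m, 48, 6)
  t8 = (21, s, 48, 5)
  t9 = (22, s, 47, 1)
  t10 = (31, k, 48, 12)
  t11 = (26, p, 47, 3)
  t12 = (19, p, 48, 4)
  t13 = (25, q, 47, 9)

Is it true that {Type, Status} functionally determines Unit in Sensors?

(Type=p, Status=36): rows 1, 3 → Unit = 17, 17 ✓
(Type=p, Status=42): rows 2, 4 → Unit = 18, 18 ✓
(Type=p, Status=47): rows 5, 11 → Unit = 26, 26 ✓
(Type=q, Status=47): rows 6, 13 → Unit = 25, 25 ✓
(Type=m, Status=48): row 7 → Unit = 32 ✓
(Type=s, Status=48): row 8 → Unit = 21 ✓
(Type=s, Status=47): row 9 → Unit = 22 ✓
(Type=k, Status=48): row 10 → Unit = 31 ✓
(Type=p, Status=48): row 12 → Unit = 19 ✓
Every {Type, Status} value is associated with a single Unit value, so {Type, Status} -> Unit holds.

Yes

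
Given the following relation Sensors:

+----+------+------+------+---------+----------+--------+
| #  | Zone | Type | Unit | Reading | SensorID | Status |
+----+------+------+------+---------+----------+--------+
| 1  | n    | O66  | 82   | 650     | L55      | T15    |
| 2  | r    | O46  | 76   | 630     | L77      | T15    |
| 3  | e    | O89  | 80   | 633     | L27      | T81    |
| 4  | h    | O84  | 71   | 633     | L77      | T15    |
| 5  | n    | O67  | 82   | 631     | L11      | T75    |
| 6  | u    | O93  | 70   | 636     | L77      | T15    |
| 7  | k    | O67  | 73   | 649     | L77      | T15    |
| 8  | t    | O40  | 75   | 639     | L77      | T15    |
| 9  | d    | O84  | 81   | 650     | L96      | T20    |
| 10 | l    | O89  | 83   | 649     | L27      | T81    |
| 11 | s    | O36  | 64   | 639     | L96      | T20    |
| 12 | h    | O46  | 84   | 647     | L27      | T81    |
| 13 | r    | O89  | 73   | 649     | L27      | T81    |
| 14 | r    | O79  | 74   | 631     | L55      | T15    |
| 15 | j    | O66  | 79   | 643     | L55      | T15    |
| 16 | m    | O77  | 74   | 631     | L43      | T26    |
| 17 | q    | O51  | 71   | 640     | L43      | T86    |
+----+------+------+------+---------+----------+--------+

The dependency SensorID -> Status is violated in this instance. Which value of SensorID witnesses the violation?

SensorID=L55: rows 1, 14, 15 → Status = T15, T15, T15 ✓
SensorID=L77: rows 2, 4, 6, 7, 8 → Status = T15, T15, T15, T15, T15 ✓
SensorID=L27: rows 3, 10, 12, 13 → Status = T81, T81, T81, T81 ✓
SensorID=L11: row 5 → Status = T75 ✓
SensorID=L96: rows 9, 11 → Status = T20, T20 ✓
SensorID=L43: rows 16, 17 → Status takes values {T26, T86} — violation
The only SensorID value with inconsistent Status is SensorID=L43.

L43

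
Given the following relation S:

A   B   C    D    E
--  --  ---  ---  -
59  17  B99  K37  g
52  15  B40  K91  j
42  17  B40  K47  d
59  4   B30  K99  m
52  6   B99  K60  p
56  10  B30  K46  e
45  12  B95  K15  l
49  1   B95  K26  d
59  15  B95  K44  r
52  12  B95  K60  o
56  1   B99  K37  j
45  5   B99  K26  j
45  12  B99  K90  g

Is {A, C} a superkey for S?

Two distinct rows share (A=45, C=B99), so {A, C} does not determine every attribute — not a superkey.

No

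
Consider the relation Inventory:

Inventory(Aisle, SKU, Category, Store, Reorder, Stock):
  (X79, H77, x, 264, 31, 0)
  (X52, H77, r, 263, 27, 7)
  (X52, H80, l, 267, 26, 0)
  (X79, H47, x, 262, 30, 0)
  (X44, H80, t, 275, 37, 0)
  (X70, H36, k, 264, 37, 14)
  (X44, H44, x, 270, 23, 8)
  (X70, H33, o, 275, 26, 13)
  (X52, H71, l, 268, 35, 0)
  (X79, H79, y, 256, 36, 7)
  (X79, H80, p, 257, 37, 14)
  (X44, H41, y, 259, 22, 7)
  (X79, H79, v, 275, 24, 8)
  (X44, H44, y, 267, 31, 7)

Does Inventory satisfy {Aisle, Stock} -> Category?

(Aisle=X79, Stock=0): 2 rows → Category = x, x ✓
(Aisle=X52, Stock=7): 1 row → Category = r ✓
(Aisle=X52, Stock=0): 2 rows → Category = l, l ✓
(Aisle=X44, Stock=0): 1 row → Category = t ✓
(Aisle=X70, Stock=14): 1 row → Category = k ✓
(Aisle=X44, Stock=8): 1 row → Category = x ✓
(Aisle=X70, Stock=13): 1 row → Category = o ✓
(Aisle=X79, Stock=7): 1 row → Category = y ✓
(Aisle=X79, Stock=14): 1 row → Category = p ✓
(Aisle=X44, Stock=7): 2 rows → Category = y, y ✓
(Aisle=X79, Stock=8): 1 row → Category = v ✓
Every {Aisle, Stock} value is associated with a single Category value, so {Aisle, Stock} -> Category holds.

Yes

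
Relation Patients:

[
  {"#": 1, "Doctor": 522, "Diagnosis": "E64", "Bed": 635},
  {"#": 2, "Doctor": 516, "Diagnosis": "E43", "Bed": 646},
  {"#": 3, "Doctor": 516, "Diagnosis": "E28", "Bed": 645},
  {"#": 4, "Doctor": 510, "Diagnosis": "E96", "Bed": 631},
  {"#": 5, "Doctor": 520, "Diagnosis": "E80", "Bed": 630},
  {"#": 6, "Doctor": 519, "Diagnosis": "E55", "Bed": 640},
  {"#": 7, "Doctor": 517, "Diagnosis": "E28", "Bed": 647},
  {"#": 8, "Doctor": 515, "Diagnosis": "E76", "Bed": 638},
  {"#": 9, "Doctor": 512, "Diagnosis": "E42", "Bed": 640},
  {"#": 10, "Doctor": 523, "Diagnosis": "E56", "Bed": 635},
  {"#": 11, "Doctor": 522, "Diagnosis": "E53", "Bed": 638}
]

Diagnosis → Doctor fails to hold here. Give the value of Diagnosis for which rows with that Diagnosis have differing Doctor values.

Diagnosis=E64: row 1 → Doctor = 522 ✓
Diagnosis=E43: row 2 → Doctor = 516 ✓
Diagnosis=E28: rows 3, 7 → Doctor takes values {516, 517} — violation
Diagnosis=E96: row 4 → Doctor = 510 ✓
Diagnosis=E80: row 5 → Doctor = 520 ✓
Diagnosis=E55: row 6 → Doctor = 519 ✓
Diagnosis=E76: row 8 → Doctor = 515 ✓
Diagnosis=E42: row 9 → Doctor = 512 ✓
Diagnosis=E56: row 10 → Doctor = 523 ✓
Diagnosis=E53: row 11 → Doctor = 522 ✓
The only Diagnosis value with inconsistent Doctor is Diagnosis=E28.

E28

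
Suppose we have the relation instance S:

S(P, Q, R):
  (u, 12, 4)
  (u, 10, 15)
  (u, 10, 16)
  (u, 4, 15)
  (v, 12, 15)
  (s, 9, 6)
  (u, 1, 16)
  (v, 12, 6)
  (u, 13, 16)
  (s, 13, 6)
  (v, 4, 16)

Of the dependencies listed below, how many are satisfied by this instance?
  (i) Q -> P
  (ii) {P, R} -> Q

(i) Q -> P: Q=12: 3 rows → P takes values {u, v} — violation; Q=4: 2 rows → P takes values {u, v} — violation; Q=13: 2 rows → P takes values {u, s} — violation — fails.
(ii) {P, R} -> Q: (P=u, R=15): 2 rows → Q takes values {10, 4} — violation; (P=u, R=16): 3 rows → Q takes values {10, 1, 13} — violation; (P=s, R=6): 2 rows → Q takes values {9, 13} — violation — fails.
None of the 2 dependencies hold.

0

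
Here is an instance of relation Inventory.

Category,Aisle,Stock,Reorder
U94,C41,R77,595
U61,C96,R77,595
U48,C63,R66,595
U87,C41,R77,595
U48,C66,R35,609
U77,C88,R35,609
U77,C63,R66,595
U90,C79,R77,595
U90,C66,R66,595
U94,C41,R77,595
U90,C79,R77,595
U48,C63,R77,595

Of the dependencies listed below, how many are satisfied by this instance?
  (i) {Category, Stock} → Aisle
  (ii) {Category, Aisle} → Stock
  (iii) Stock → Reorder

(i) {Category, Stock} → Aisle: every LHS value maps to a single RHS value — holds.
(ii) {Category, Aisle} → Stock: (Category=U48, Aisle=C63): 2 rows → Stock takes values {R66, R77} — violation — fails.
(iii) Stock → Reorder: every LHS value maps to a single RHS value — holds.
2 of the 3 dependencies hold.

2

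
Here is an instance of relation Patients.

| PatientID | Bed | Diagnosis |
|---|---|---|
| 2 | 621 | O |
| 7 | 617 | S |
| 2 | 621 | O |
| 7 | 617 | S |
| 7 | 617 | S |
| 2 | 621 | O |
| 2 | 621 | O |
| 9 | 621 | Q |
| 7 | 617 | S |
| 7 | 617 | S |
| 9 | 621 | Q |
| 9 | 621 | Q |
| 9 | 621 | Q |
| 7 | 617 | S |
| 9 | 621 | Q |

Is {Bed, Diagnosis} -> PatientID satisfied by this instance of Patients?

Yes

(Bed=621, Diagnosis=O): 4 rows → PatientID = 2, 2, 2, 2 ✓
(Bed=617, Diagnosis=S): 6 rows → PatientID = 7, 7, 7, 7, 7, 7 ✓
(Bed=621, Diagnosis=Q): 5 rows → PatientID = 9, 9, 9, 9, 9 ✓
Every {Bed, Diagnosis} value is associated with a single PatientID value, so {Bed, Diagnosis} -> PatientID holds.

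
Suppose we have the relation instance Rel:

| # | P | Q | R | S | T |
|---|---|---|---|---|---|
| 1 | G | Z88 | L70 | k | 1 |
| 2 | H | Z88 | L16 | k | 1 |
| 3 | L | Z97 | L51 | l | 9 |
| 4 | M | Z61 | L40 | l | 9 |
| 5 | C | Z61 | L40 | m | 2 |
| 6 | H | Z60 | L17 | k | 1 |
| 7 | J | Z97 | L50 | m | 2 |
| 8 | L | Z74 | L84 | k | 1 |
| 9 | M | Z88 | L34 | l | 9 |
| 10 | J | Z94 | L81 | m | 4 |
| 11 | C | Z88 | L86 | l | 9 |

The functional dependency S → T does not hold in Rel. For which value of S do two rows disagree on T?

S=k: rows 1, 2, 6, 8 → T = 1, 1, 1, 1 ✓
S=l: rows 3, 4, 9, 11 → T = 9, 9, 9, 9 ✓
S=m: rows 5, 7, 10 → T takes values {2, 4} — violation
The only S value with inconsistent T is S=m.

m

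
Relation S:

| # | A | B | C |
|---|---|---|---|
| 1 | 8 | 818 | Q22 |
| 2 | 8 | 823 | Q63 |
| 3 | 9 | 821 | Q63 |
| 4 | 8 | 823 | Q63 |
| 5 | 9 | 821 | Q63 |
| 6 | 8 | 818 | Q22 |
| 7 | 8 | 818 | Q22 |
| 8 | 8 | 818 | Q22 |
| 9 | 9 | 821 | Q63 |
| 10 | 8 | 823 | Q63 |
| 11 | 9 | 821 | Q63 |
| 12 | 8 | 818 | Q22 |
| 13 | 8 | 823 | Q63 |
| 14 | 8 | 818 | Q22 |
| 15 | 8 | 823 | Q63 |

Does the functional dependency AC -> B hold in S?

(A=8, C=Q22): rows 1, 6, 7, 8, 12, 14 → B = 818, 818, 818, 818, 818, 818 ✓
(A=8, C=Q63): rows 2, 4, 10, 13, 15 → B = 823, 823, 823, 823, 823 ✓
(A=9, C=Q63): rows 3, 5, 9, 11 → B = 821, 821, 821, 821 ✓
Every AC value is associated with a single B value, so AC -> B holds.

Yes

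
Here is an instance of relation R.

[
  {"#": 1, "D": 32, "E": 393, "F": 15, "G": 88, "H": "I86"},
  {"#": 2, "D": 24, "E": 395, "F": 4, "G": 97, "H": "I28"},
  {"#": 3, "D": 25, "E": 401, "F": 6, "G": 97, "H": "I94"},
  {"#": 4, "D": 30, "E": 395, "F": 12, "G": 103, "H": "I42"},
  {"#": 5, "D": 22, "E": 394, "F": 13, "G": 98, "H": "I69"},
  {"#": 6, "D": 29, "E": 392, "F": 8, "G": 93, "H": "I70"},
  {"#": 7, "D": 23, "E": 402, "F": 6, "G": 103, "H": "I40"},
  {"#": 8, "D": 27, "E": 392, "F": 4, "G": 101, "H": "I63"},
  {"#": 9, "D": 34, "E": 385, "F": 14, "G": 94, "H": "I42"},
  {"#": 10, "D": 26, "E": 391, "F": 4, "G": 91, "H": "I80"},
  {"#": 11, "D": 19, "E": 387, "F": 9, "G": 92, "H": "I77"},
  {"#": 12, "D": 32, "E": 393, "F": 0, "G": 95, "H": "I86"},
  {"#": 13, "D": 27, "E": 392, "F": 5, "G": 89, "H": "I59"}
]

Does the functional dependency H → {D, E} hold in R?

H=I86: rows 1, 12 → {D,E} = (32, 393), (32, 393) ✓
H=I28: row 2 → {D,E} = (24, 395) ✓
H=I94: row 3 → {D,E} = (25, 401) ✓
H=I42: rows 4, 9 → {D,E} takes values {(30, 395), (34, 385)} — violation
H=I69: row 5 → {D,E} = (22, 394) ✓
H=I70: row 6 → {D,E} = (29, 392) ✓
H=I40: row 7 → {D,E} = (23, 402) ✓
H=I63: row 8 → {D,E} = (27, 392) ✓
H=I80: row 10 → {D,E} = (26, 391) ✓
H=I77: row 11 → {D,E} = (19, 387) ✓
H=I59: row 13 → {D,E} = (27, 392) ✓
Two rows agree on H but differ on {D, E}, so H → {D, E} does not hold.

No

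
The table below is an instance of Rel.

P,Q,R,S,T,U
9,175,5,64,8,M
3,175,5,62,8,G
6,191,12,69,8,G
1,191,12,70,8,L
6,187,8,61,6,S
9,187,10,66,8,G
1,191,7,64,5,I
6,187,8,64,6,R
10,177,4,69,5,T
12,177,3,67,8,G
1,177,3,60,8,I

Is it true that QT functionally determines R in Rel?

(Q=175, T=8): 2 rows → R = 5, 5 ✓
(Q=191, T=8): 2 rows → R = 12, 12 ✓
(Q=187, T=6): 2 rows → R = 8, 8 ✓
(Q=187, T=8): 1 row → R = 10 ✓
(Q=191, T=5): 1 row → R = 7 ✓
(Q=177, T=5): 1 row → R = 4 ✓
(Q=177, T=8): 2 rows → R = 3, 3 ✓
Every QT value is associated with a single R value, so QT -> R holds.

Yes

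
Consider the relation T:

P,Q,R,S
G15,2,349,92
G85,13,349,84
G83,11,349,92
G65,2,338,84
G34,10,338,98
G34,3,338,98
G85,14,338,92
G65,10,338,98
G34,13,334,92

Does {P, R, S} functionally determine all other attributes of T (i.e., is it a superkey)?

No

Two distinct rows share (P=G34, R=338, S=98), so {P, R, S} does not determine every attribute — not a superkey.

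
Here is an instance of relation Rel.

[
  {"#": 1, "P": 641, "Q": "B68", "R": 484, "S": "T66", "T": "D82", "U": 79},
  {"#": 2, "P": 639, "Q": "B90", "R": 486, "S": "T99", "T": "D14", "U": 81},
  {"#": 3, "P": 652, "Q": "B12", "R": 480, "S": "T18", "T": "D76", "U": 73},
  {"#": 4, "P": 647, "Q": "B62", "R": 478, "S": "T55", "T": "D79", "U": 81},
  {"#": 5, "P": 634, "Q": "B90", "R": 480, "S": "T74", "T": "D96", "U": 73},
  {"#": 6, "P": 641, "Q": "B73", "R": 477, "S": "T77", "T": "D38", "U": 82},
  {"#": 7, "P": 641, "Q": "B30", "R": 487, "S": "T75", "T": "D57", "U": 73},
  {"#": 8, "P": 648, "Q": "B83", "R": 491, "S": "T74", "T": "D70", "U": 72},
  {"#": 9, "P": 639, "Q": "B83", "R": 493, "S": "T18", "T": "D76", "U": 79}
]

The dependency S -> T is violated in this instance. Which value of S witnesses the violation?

T74

S=T66: row 1 → T = D82 ✓
S=T99: row 2 → T = D14 ✓
S=T18: rows 3, 9 → T = D76, D76 ✓
S=T55: row 4 → T = D79 ✓
S=T74: rows 5, 8 → T takes values {D96, D70} — violation
S=T77: row 6 → T = D38 ✓
S=T75: row 7 → T = D57 ✓
The only S value with inconsistent T is S=T74.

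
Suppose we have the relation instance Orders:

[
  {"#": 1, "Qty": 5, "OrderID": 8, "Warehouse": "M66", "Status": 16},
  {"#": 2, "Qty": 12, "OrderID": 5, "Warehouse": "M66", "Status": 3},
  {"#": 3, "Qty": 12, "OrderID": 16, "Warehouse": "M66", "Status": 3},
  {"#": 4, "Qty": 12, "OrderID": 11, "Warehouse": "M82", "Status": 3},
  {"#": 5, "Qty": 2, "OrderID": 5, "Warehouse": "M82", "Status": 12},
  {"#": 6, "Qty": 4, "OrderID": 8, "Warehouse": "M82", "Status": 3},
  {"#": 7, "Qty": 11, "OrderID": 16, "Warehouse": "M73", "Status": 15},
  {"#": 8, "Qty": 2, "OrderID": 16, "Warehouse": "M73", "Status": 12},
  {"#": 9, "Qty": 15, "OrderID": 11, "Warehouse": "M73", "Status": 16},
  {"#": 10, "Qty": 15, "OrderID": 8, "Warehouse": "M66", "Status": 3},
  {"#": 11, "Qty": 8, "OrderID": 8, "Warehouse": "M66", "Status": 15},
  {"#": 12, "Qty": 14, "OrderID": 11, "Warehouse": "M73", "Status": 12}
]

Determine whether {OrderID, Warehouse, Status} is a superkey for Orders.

Yes

All 12 rows have distinct {OrderID, Warehouse, Status} values, so {OrderID, Warehouse, Status} → (all attributes) holds and {OrderID, Warehouse, Status} is a superkey.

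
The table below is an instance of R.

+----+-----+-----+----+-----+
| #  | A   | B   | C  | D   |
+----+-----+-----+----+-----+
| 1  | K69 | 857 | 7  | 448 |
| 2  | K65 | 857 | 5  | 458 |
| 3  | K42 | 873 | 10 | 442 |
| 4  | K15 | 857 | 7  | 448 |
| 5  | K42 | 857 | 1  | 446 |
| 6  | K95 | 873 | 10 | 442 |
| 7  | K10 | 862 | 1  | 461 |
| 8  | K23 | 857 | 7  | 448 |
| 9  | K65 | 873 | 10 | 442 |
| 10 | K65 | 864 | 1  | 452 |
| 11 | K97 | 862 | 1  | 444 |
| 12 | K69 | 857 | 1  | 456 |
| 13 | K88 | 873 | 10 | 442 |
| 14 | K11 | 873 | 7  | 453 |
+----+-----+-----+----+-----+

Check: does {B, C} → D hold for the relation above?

(B=857, C=7): rows 1, 4, 8 → D = 448, 448, 448 ✓
(B=857, C=5): row 2 → D = 458 ✓
(B=873, C=10): rows 3, 6, 9, 13 → D = 442, 442, 442, 442 ✓
(B=857, C=1): rows 5, 12 → D takes values {446, 456} — violation
(B=862, C=1): rows 7, 11 → D takes values {461, 444} — violation
(B=864, C=1): row 10 → D = 452 ✓
(B=873, C=7): row 14 → D = 453 ✓
Two rows agree on {B, C} but differ on D, so {B, C} → D does not hold.

No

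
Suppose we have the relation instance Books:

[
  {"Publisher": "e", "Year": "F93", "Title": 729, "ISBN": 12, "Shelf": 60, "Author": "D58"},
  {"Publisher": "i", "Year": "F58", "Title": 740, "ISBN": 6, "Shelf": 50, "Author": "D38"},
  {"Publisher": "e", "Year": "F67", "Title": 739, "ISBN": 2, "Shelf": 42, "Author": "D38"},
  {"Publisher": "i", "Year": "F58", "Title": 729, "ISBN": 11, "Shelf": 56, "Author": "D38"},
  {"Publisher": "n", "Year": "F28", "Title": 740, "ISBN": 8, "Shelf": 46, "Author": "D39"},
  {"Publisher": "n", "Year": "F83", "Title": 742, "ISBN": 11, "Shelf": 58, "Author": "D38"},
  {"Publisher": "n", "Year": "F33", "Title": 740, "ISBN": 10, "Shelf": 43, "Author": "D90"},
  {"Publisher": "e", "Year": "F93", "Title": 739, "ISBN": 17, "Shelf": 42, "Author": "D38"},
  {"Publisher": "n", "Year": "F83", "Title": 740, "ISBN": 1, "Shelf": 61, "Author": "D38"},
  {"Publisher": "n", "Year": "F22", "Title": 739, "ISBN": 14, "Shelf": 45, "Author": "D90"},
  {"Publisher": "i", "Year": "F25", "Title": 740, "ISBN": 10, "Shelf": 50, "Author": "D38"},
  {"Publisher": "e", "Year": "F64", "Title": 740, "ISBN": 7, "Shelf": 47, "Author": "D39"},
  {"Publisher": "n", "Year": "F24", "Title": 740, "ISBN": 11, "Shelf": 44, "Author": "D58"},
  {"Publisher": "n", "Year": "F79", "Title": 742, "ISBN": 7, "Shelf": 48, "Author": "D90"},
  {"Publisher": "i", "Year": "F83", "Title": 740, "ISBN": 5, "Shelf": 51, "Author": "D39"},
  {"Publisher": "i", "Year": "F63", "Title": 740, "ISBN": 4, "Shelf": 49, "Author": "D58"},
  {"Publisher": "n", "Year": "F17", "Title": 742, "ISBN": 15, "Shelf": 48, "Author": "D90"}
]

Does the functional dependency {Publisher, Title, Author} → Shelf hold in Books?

(Publisher=e, Title=729, Author=D58): 1 row → Shelf = 60 ✓
(Publisher=i, Title=740, Author=D38): 2 rows → Shelf = 50, 50 ✓
(Publisher=e, Title=739, Author=D38): 2 rows → Shelf = 42, 42 ✓
(Publisher=i, Title=729, Author=D38): 1 row → Shelf = 56 ✓
(Publisher=n, Title=740, Author=D39): 1 row → Shelf = 46 ✓
(Publisher=n, Title=742, Author=D38): 1 row → Shelf = 58 ✓
(Publisher=n, Title=740, Author=D90): 1 row → Shelf = 43 ✓
(Publisher=n, Title=740, Author=D38): 1 row → Shelf = 61 ✓
(Publisher=n, Title=739, Author=D90): 1 row → Shelf = 45 ✓
(Publisher=e, Title=740, Author=D39): 1 row → Shelf = 47 ✓
(Publisher=n, Title=740, Author=D58): 1 row → Shelf = 44 ✓
(Publisher=n, Title=742, Author=D90): 2 rows → Shelf = 48, 48 ✓
(Publisher=i, Title=740, Author=D39): 1 row → Shelf = 51 ✓
(Publisher=i, Title=740, Author=D58): 1 row → Shelf = 49 ✓
Every {Publisher, Title, Author} value is associated with a single Shelf value, so {Publisher, Title, Author} → Shelf holds.

Yes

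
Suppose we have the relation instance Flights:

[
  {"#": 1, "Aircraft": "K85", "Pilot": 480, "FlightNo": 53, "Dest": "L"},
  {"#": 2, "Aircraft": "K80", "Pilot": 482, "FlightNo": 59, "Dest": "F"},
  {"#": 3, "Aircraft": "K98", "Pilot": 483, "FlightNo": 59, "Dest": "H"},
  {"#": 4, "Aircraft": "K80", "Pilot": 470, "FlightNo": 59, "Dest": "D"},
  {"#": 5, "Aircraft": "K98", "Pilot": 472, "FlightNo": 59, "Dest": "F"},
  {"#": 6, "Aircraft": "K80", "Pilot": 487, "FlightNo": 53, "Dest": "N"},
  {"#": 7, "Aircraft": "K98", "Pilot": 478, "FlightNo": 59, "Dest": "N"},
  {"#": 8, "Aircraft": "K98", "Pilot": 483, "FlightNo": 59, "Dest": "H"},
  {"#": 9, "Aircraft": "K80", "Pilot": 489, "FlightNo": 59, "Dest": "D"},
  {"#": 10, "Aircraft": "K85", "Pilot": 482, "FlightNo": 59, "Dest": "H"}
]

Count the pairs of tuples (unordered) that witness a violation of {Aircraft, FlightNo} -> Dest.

(Aircraft=K80, FlightNo=59): violating pairs (2,4), (2,9) — 2 pairs.
(Aircraft=K98, FlightNo=59): violating pairs (3,5), (3,7), (5,7), (5,8), (7,8) — 5 pairs.

7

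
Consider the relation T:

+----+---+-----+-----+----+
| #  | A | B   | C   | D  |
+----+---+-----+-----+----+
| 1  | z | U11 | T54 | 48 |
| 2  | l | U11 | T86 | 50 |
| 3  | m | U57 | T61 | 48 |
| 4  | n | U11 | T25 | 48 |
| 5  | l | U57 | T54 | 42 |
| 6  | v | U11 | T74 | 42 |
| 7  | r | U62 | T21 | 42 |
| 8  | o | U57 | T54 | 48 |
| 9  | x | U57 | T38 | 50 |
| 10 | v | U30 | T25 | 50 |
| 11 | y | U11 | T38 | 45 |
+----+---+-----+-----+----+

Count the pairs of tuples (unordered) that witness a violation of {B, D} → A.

2

(B=U11, D=48): violating pairs (1,4) — 1 pair.
(B=U57, D=48): violating pairs (3,8) — 1 pair.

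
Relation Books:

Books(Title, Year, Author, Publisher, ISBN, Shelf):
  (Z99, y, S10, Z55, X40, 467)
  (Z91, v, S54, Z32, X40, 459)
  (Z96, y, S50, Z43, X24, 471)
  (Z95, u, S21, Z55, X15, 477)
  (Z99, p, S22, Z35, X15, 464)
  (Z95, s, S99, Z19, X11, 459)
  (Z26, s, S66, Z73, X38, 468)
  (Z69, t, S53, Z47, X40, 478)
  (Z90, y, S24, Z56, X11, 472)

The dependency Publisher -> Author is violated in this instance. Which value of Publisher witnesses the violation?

Z55

Publisher=Z55: 2 rows → Author takes values {S10, S21} — violation
Publisher=Z32: 1 row → Author = S54 ✓
Publisher=Z43: 1 row → Author = S50 ✓
Publisher=Z35: 1 row → Author = S22 ✓
Publisher=Z19: 1 row → Author = S99 ✓
Publisher=Z73: 1 row → Author = S66 ✓
Publisher=Z47: 1 row → Author = S53 ✓
Publisher=Z56: 1 row → Author = S24 ✓
The only Publisher value with inconsistent Author is Publisher=Z55.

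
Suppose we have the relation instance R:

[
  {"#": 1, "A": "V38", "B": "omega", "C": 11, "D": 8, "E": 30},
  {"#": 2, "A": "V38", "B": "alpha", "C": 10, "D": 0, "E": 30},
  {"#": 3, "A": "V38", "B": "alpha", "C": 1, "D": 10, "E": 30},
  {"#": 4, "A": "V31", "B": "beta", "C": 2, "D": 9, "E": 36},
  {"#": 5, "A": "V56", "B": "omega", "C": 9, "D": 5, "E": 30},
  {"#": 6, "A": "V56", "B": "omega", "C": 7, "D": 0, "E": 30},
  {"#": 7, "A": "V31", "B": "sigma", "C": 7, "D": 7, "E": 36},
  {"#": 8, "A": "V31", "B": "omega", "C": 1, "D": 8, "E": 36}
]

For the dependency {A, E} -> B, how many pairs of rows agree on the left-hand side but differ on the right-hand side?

5

(A=V38, E=30): violating pairs (1,2), (1,3) — 2 pairs.
(A=V31, E=36): violating pairs (4,7), (4,8), (7,8) — 3 pairs.
(A=V56, E=30): all 2 rows agree on B — 0 pairs.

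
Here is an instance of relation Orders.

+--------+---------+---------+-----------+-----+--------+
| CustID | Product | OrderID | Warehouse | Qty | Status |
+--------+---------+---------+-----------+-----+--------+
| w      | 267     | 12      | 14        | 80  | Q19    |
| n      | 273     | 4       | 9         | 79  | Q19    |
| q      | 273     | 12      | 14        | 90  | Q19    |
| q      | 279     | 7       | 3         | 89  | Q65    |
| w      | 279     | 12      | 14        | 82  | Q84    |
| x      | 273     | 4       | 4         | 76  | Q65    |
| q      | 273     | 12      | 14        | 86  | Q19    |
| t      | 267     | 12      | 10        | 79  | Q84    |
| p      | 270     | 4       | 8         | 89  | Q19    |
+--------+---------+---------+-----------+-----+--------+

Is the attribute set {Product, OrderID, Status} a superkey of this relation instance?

No

Two distinct rows share (Product=273, OrderID=12, Status=Q19), so {Product, OrderID, Status} does not determine every attribute — not a superkey.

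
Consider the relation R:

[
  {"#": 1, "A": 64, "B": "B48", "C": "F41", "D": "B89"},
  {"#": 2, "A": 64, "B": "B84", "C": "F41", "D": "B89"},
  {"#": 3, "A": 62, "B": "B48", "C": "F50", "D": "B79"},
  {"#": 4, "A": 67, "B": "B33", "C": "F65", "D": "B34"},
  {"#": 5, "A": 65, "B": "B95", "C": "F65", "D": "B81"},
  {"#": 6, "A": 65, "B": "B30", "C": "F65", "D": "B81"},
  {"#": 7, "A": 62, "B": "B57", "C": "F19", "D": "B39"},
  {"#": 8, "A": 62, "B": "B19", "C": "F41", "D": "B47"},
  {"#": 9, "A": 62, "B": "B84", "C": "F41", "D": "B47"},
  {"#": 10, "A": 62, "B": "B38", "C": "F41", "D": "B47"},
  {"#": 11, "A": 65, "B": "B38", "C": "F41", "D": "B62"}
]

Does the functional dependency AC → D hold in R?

(A=64, C=F41): rows 1, 2 → D = B89, B89 ✓
(A=62, C=F50): row 3 → D = B79 ✓
(A=67, C=F65): row 4 → D = B34 ✓
(A=65, C=F65): rows 5, 6 → D = B81, B81 ✓
(A=62, C=F19): row 7 → D = B39 ✓
(A=62, C=F41): rows 8, 9, 10 → D = B47, B47, B47 ✓
(A=65, C=F41): row 11 → D = B62 ✓
Every AC value is associated with a single D value, so AC → D holds.

Yes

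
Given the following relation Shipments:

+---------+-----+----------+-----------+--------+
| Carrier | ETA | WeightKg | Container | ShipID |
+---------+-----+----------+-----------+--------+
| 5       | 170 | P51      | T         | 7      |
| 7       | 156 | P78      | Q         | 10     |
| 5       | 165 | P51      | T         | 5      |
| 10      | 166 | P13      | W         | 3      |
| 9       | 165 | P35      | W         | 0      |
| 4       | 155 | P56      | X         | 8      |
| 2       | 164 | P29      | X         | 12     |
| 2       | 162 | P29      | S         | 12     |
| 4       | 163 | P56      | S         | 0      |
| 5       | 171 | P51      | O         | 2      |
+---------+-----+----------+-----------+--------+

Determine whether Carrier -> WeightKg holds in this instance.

Carrier=5: 3 rows → WeightKg = P51, P51, P51 ✓
Carrier=7: 1 row → WeightKg = P78 ✓
Carrier=10: 1 row → WeightKg = P13 ✓
Carrier=9: 1 row → WeightKg = P35 ✓
Carrier=4: 2 rows → WeightKg = P56, P56 ✓
Carrier=2: 2 rows → WeightKg = P29, P29 ✓
Every Carrier value is associated with a single WeightKg value, so Carrier -> WeightKg holds.

Yes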